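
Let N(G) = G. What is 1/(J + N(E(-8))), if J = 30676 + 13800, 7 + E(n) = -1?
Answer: 1/44468 ≈ 2.2488e-5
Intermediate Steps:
E(n) = -8 (E(n) = -7 - 1 = -8)
J = 44476
1/(J + N(E(-8))) = 1/(44476 - 8) = 1/44468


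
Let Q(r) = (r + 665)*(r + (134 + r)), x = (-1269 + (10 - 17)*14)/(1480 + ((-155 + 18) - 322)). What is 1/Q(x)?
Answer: 1042441/90852339840 ≈ 1.1474e-5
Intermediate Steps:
x = -1367/1021 (x = (-1269 - 7*14)/(1480 + (-137 - 322)) = (-1269 - 98)/(1480 - 459) = -1367/1021 ≈ -1.3389)
Q(r) = (134 + 2*r)*(665 + r) (Q(r) = (665 + r)*(134 + 2*r) = (134 + 2*r)*(665 + r))
1/Q(x) = 1/(89110 + 2*(-1367/1021)² + 1464*(-1367/1021)) = 1/(89110 + 2*(1868689/1042441) - 2001288/1021) = 1/(89110 + 3737378/1042441 - 2001288/1021) = 1/(90852339840/1042441) = 1042441/90852339840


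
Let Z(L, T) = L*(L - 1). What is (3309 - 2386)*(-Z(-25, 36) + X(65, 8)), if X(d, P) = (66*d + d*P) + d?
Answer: 3899675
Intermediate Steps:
X(d, P) = 67*d + P*d (X(d, P) = (66*d + P*d) + d = 67*d + P*d)
Z(L, T) = L*(-1 + L)
(3309 - 2386)*(-Z(-25, 36) + X(65, 8)) = (3309 - 2386)*(-(-25)*(-1 - 25) + 65*(67 + 8)) = 923*(-(-25)*(-26) + 65*75) = 923*(-1*650 + 4875) = 923*(-650 + 4875) = 923*4225 = 3899675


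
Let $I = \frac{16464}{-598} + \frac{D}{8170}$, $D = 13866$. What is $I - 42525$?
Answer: $- \frac{51972227628}{1221415} \approx -42551.0$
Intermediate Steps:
$I = - \frac{31554753}{1221415}$ ($I = \frac{16464}{-598} + \frac{13866}{8170} = 16464 \left(- \frac{1}{598}\right) + 13866 \cdot \frac{1}{8170} = - \frac{8232}{299} + \frac{6933}{4085} = - \frac{31554753}{1221415} \approx -25.835$)
$I - 42525 = - \frac{31554753}{1221415} - 42525 = - \frac{51972227628}{1221415}$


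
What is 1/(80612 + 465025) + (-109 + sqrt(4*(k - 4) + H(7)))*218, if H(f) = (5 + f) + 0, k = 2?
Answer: -12727528661/545637 ≈ -23326.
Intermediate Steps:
H(f) = 5 + f
1/(80612 + 465025) + (-109 + sqrt(4*(k - 4) + H(7)))*218 = 1/(80612 + 465025) + (-109 + sqrt(4*(2 - 4) + (5 + 7)))*218 = 1/545637 + (-109 + sqrt(4*(-2) + 12))*218 = 1/545637 + (-109 + sqrt(-8 + 12))*218 = 1/545637 + (-109 + sqrt(4))*218 = 1/545637 + (-109 + 2)*218 = 1/545637 - 107*218 = 1/545637 - 23326 = -12727528661/545637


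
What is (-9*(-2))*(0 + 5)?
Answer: 90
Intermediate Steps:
(-9*(-2))*(0 + 5) = 18*5 = 90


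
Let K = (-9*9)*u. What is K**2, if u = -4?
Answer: 104976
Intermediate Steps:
K = 324 (K = -9*9*(-4) = -81*(-4) = 324)
K**2 = 324**2 = 104976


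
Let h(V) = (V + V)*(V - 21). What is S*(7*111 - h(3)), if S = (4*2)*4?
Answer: 28320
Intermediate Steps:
h(V) = 2*V*(-21 + V) (h(V) = (2*V)*(-21 + V) = 2*V*(-21 + V))
S = 32 (S = 8*4 = 32)
S*(7*111 - h(3)) = 32*(7*111 - 2*3*(-21 + 3)) = 32*(777 - 2*3*(-18)) = 32*(777 - 1*(-108)) = 32*(777 + 108) = 32*885 = 28320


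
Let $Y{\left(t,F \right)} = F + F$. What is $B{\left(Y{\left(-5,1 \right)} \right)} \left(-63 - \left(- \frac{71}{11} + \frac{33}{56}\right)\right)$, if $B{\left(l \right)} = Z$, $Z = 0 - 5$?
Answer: $\frac{175975}{616} \approx 285.67$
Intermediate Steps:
$Y{\left(t,F \right)} = 2 F$
$Z = -5$ ($Z = 0 - 5 = -5$)
$B{\left(l \right)} = -5$
$B{\left(Y{\left(-5,1 \right)} \right)} \left(-63 - \left(- \frac{71}{11} + \frac{33}{56}\right)\right) = - 5 \left(-63 - \left(- \frac{71}{11} + \frac{33}{56}\right)\right) = - 5 \left(-63 - - \frac{3613}{616}\right) = - 5 \left(-63 + \left(\frac{71}{11} - \frac{33}{56}\right)\right) = - 5 \left(-63 + \frac{3613}{616}\right) = \left(-5\right) \left(- \frac{35195}{616}\right) = \frac{175975}{616}$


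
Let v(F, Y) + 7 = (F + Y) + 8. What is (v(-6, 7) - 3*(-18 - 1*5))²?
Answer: 5041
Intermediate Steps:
v(F, Y) = 1 + F + Y (v(F, Y) = -7 + ((F + Y) + 8) = -7 + (8 + F + Y) = 1 + F + Y)
(v(-6, 7) - 3*(-18 - 1*5))² = ((1 - 6 + 7) - 3*(-18 - 1*5))² = (2 - 3*(-18 - 5))² = (2 - 3*(-23))² = (2 + 69)² = 71² = 5041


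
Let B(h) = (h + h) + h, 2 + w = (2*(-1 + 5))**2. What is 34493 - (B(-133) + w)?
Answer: 34830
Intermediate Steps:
w = 62 (w = -2 + (2*(-1 + 5))**2 = -2 + (2*4)**2 = -2 + 8**2 = -2 + 64 = 62)
B(h) = 3*h (B(h) = 2*h + h = 3*h)
34493 - (B(-133) + w) = 34493 - (3*(-133) + 62) = 34493 - (-399 + 62) = 34493 - 1*(-337) = 34493 + 337 = 34830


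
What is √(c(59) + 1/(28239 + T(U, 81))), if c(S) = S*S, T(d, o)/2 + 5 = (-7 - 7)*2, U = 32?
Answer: √2762932139022/28173 ≈ 59.000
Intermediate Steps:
T(d, o) = -66 (T(d, o) = -10 + 2*((-7 - 7)*2) = -10 + 2*(-14*2) = -10 + 2*(-28) = -10 - 56 = -66)
c(S) = S²
√(c(59) + 1/(28239 + T(U, 81))) = √(59² + 1/(28239 - 66)) = √(3481 + 1/28173) = √(98070214/28173) = √2762932139022/28173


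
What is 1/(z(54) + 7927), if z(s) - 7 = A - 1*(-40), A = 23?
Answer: 1/7997 ≈ 0.00012505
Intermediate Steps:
z(s) = 70 (z(s) = 7 + (23 - 1*(-40)) = 7 + (23 + 40) = 7 + 63 = 70)
1/(z(54) + 7927) = 1/(70 + 7927) = 1/7997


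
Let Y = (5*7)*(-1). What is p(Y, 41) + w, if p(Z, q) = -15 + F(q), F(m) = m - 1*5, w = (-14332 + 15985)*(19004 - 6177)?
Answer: 21203052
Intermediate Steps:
w = 21203031 (w = 1653*12827 = 21203031)
F(m) = -5 + m (F(m) = m - 5 = -5 + m)
Y = -35 (Y = 35*(-1) = -35)
p(Z, q) = -20 + q (p(Z, q) = -15 + (-5 + q) = -20 + q)
p(Y, 41) + w = (-20 + 41) + 21203031 = 21 + 21203031 = 21203052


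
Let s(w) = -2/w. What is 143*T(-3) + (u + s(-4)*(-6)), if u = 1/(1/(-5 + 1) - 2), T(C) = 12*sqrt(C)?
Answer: -31/9 + 1716*I*sqrt(3) ≈ -3.4444 + 2972.2*I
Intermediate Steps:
u = -4/9 (u = 1/(1/(-4) - 2) = 1/(-1/4 - 2) = 1/(-9/4) = -4/9 ≈ -0.44444)
143*T(-3) + (u + s(-4)*(-6)) = 143*(12*sqrt(-3)) + (-4/9 - 2/(-4)*(-6)) = 143*(12*(I*sqrt(3))) + (-4/9 - 2*(-1/4)*(-6)) = 143*(12*I*sqrt(3)) + (-4/9 + (1/2)*(-6)) = 1716*I*sqrt(3) + (-4/9 - 3) = 1716*I*sqrt(3) - 31/9 = -31/9 + 1716*I*sqrt(3)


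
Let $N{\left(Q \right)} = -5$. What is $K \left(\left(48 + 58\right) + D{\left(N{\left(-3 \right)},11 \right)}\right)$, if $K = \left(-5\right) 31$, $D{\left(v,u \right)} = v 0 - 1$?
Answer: $-16275$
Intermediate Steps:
$D{\left(v,u \right)} = -1$ ($D{\left(v,u \right)} = 0 - 1 = -1$)
$K = -155$
$K \left(\left(48 + 58\right) + D{\left(N{\left(-3 \right)},11 \right)}\right) = - 155 \left(\left(48 + 58\right) - 1\right) = - 155 \left(106 - 1\right) = \left(-155\right) 105 = -16275$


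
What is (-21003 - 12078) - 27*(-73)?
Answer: -31110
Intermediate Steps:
(-21003 - 12078) - 27*(-73) = -33081 + 1971 = -31110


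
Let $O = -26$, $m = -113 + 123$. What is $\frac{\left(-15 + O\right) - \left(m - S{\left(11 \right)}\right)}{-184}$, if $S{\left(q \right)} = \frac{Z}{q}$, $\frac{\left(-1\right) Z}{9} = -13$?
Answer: $\frac{111}{506} \approx 0.21937$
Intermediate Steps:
$Z = 117$ ($Z = \left(-9\right) \left(-13\right) = 117$)
$m = 10$
$S{\left(q \right)} = \frac{117}{q}$
$\frac{\left(-15 + O\right) - \left(m - S{\left(11 \right)}\right)}{-184} = \frac{\left(-15 - 26\right) + \left(\frac{117}{11} - 10\right)}{-184} = - \frac{-41 + \left(117 \cdot \frac{1}{11} - 10\right)}{184} = - \frac{-41 + \left(\frac{117}{11} - 10\right)}{184} = - \frac{-41 + \frac{7}{11}}{184} = \left(- \frac{1}{184}\right) \left(- \frac{444}{11}\right) = \frac{111}{506}$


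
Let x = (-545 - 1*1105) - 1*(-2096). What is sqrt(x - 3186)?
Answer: 2*I*sqrt(685) ≈ 52.345*I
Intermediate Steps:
x = 446 (x = (-545 - 1105) + 2096 = -1650 + 2096 = 446)
sqrt(x - 3186) = sqrt(446 - 3186) = sqrt(-2740) = 2*I*sqrt(685)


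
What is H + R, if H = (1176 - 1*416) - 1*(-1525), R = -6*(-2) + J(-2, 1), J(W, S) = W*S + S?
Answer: 2296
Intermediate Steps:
J(W, S) = S + S*W (J(W, S) = S*W + S = S + S*W)
R = 11 (R = -6*(-2) + 1*(1 - 2) = 12 + 1*(-1) = 12 - 1 = 11)
H = 2285 (H = (1176 - 416) + 1525 = 760 + 1525 = 2285)
H + R = 2285 + 11 = 2296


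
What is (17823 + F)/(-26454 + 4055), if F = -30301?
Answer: 12478/22399 ≈ 0.55708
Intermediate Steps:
(17823 + F)/(-26454 + 4055) = (17823 - 30301)/(-26454 + 4055) = -12478/(-22399) = -12478*(-1/22399) = 12478/22399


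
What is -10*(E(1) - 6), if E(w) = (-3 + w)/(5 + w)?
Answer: 190/3 ≈ 63.333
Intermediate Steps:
E(w) = (-3 + w)/(5 + w)
-10*(E(1) - 6) = -10*((-3 + 1)/(5 + 1) - 6) = -10*(-2/6 - 6) = -10*((⅙)*(-2) - 6) = -10*(-⅓ - 6) = -10*(-19/3) = 190/3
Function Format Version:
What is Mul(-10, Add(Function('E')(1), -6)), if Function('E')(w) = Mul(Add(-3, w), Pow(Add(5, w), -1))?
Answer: Rational(190, 3) ≈ 63.333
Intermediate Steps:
Function('E')(w) = Mul(Pow(Add(5, w), -1), Add(-3, w))
Mul(-10, Add(Function('E')(1), -6)) = Mul(-10, Add(Mul(Pow(Add(5, 1), -1), Add(-3, 1)), -6)) = Mul(-10, Add(Mul(Pow(6, -1), -2), -6)) = Mul(-10, Add(Mul(Rational(1, 6), -2), -6)) = Mul(-10, Add(Rational(-1, 3), -6)) = Mul(-10, Rational(-19, 3)) = Rational(190, 3)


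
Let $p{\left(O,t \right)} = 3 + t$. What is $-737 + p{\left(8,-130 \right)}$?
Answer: $-864$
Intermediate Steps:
$-737 + p{\left(8,-130 \right)} = -737 + \left(3 - 130\right) = -737 - 127 = -864$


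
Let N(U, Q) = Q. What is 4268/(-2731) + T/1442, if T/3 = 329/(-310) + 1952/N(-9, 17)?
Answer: -27522058409/20753797540 ≈ -1.3261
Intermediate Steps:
T = 1798581/5270 (T = 3*(329/(-310) + 1952/17) = 3*(329*(-1/310) + 1952*(1/17)) = 3*(-329/310 + 1952/17) = 3*(599527/5270) = 1798581/5270 ≈ 341.29)
4268/(-2731) + T/1442 = 4268/(-2731) + (1798581/5270)/1442 = 4268*(-1/2731) + (1798581/5270)*(1/1442) = -4268/2731 + 1798581/7599340 = -27522058409/20753797540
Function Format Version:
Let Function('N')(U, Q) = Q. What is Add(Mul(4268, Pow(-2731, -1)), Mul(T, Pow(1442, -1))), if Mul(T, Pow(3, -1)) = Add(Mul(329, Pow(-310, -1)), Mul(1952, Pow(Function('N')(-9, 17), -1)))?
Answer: Rational(-27522058409, 20753797540) ≈ -1.3261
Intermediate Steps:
T = Rational(1798581, 5270) (T = Mul(3, Add(Mul(329, Pow(-310, -1)), Mul(1952, Pow(17, -1)))) = Mul(3, Add(Mul(329, Rational(-1, 310)), Mul(1952, Rational(1, 17)))) = Mul(3, Add(Rational(-329, 310), Rational(1952, 17))) = Mul(3, Rational(599527, 5270)) = Rational(1798581, 5270) ≈ 341.29)
Add(Mul(4268, Pow(-2731, -1)), Mul(T, Pow(1442, -1))) = Add(Mul(4268, Pow(-2731, -1)), Mul(Rational(1798581, 5270), Pow(1442, -1))) = Add(Mul(4268, Rational(-1, 2731)), Mul(Rational(1798581, 5270), Rational(1, 1442))) = Add(Rational(-4268, 2731), Rational(1798581, 7599340)) = Rational(-27522058409, 20753797540)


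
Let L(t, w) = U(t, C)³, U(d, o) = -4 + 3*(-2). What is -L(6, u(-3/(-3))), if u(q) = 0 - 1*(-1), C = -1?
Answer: 1000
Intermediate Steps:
U(d, o) = -10 (U(d, o) = -4 - 6 = -10)
u(q) = 1 (u(q) = 0 + 1 = 1)
L(t, w) = -1000 (L(t, w) = (-10)³ = -1000)
-L(6, u(-3/(-3))) = -1*(-1000) = 1000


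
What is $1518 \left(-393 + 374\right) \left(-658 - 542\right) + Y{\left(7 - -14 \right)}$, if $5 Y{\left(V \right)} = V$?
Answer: $\frac{173052021}{5} \approx 3.461 \cdot 10^{7}$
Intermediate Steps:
$Y{\left(V \right)} = \frac{V}{5}$
$1518 \left(-393 + 374\right) \left(-658 - 542\right) + Y{\left(7 - -14 \right)} = 1518 \left(-393 + 374\right) \left(-658 - 542\right) + \frac{7 - -14}{5} = 1518 \left(\left(-19\right) \left(-1200\right)\right) + \frac{7 + 14}{5} = 1518 \cdot 22800 + \frac{1}{5} \cdot 21 = 34610400 + \frac{21}{5} = \frac{173052021}{5}$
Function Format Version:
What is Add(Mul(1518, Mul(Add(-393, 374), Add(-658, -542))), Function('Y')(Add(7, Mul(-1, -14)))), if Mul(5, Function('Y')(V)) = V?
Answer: Rational(173052021, 5) ≈ 3.4610e+7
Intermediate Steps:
Function('Y')(V) = Mul(Rational(1, 5), V)
Add(Mul(1518, Mul(Add(-393, 374), Add(-658, -542))), Function('Y')(Add(7, Mul(-1, -14)))) = Add(Mul(1518, Mul(Add(-393, 374), Add(-658, -542))), Mul(Rational(1, 5), Add(7, Mul(-1, -14)))) = Add(Mul(1518, Mul(-19, -1200)), Mul(Rational(1, 5), Add(7, 14))) = Add(Mul(1518, 22800), Mul(Rational(1, 5), 21)) = Add(34610400, Rational(21, 5)) = Rational(173052021, 5)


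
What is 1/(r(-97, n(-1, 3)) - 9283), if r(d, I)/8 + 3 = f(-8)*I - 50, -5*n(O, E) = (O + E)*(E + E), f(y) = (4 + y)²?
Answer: -5/50071 ≈ -9.9858e-5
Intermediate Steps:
n(O, E) = -2*E*(E + O)/5 (n(O, E) = -(O + E)*(E + E)/5 = -(E + O)*2*E/5 = -2*E*(E + O)/5)
r(d, I) = -424 + 128*I (r(d, I) = -24 + 8*((4 - 8)²*I - 50) = -24 + 8*((-4)²*I - 50) = -24 + 8*(16*I - 50) = -24 + 8*(-50 + 16*I) = -24 + (-400 + 128*I) = -424 + 128*I)
1/(r(-97, n(-1, 3)) - 9283) = 1/((-424 + 128*(-⅖*3*(3 - 1))) - 9283) = 1/((-424 + 128*(-⅖*3*2)) - 9283) = 1/((-424 + 128*(-12/5)) - 9283) = 1/((-424 - 1536/5) - 9283) = 1/(-3656/5 - 9283) = 1/(-50071/5) = -5/50071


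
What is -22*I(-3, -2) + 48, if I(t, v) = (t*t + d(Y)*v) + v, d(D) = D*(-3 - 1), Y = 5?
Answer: -986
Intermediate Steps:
d(D) = -4*D (d(D) = D*(-4) = -4*D)
I(t, v) = t² - 19*v (I(t, v) = (t*t + (-4*5)*v) + v = (t² - 20*v) + v = t² - 19*v)
-22*I(-3, -2) + 48 = -22*((-3)² - 19*(-2)) + 48 = -22*(9 + 38) + 48 = -22*47 + 48 = -1034 + 48 = -986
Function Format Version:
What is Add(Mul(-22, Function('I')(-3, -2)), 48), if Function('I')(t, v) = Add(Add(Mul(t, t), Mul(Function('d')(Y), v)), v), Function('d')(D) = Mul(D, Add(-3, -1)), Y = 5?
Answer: -986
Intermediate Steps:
Function('d')(D) = Mul(-4, D) (Function('d')(D) = Mul(D, -4) = Mul(-4, D))
Function('I')(t, v) = Add(Pow(t, 2), Mul(-19, v)) (Function('I')(t, v) = Add(Add(Mul(t, t), Mul(Mul(-4, 5), v)), v) = Add(Add(Pow(t, 2), Mul(-20, v)), v) = Add(Pow(t, 2), Mul(-19, v)))
Add(Mul(-22, Function('I')(-3, -2)), 48) = Add(Mul(-22, Add(Pow(-3, 2), Mul(-19, -2))), 48) = Add(Mul(-22, Add(9, 38)), 48) = Add(Mul(-22, 47), 48) = Add(-1034, 48) = -986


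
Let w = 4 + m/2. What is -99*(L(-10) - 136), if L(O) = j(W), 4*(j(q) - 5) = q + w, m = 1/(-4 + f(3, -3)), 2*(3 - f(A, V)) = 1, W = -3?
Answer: 25905/2 ≈ 12953.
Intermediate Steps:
f(A, V) = 5/2 (f(A, V) = 3 - ½*1 = 3 - ½ = 5/2)
m = -⅔ (m = 1/(-4 + 5/2) = 1/(-3/2) = -⅔ ≈ -0.66667)
w = 11/3 (w = 4 - ⅔/2 = 4 + (½)*(-⅔) = 4 - ⅓ = 11/3 ≈ 3.6667)
j(q) = 71/12 + q/4 (j(q) = 5 + (q + 11/3)/4 = 5 + (11/3 + q)/4 = 5 + (11/12 + q/4) = 71/12 + q/4)
L(O) = 31/6 (L(O) = 71/12 + (¼)*(-3) = 71/12 - ¾ = 31/6)
-99*(L(-10) - 136) = -99*(31/6 - 136) = -99*(-785/6) = 25905/2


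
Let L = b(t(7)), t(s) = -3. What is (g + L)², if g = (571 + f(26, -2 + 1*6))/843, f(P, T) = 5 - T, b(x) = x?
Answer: 3829849/710649 ≈ 5.3892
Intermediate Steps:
L = -3
g = 572/843 (g = (571 + (5 - (-2 + 1*6)))/843 = (571 + (5 - (-2 + 6)))*(1/843) = (571 + (5 - 1*4))*(1/843) = (571 + (5 - 4))*(1/843) = (571 + 1)*(1/843) = 572*(1/843) = 572/843 ≈ 0.67853)
(g + L)² = (572/843 - 3)² = (-1957/843)² = 3829849/710649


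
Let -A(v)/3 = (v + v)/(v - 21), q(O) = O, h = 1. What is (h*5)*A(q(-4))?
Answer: -24/5 ≈ -4.8000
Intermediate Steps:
A(v) = -6*v/(-21 + v) (A(v) = -3*(v + v)/(v - 21) = -3*2*v/(-21 + v) = -6*v/(-21 + v))
(h*5)*A(q(-4)) = (1*5)*(-6*(-4)/(-21 - 4)) = 5*(-6*(-4)/(-25)) = 5*(-6*(-4)*(-1/25)) = 5*(-24/25) = -24/5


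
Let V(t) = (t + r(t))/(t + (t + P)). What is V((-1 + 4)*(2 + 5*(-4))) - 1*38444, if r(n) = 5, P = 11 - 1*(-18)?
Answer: -3037027/79 ≈ -38443.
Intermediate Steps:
P = 29 (P = 11 + 18 = 29)
V(t) = (5 + t)/(29 + 2*t) (V(t) = (t + 5)/(t + (t + 29)) = (5 + t)/(t + (29 + t)) = (5 + t)/(29 + 2*t))
V((-1 + 4)*(2 + 5*(-4))) - 1*38444 = (5 + (-1 + 4)*(2 + 5*(-4)))/(29 + 2*((-1 + 4)*(2 + 5*(-4)))) - 1*38444 = (5 + 3*(2 - 20))/(29 + 2*(3*(2 - 20))) - 38444 = (5 + 3*(-18))/(29 + 2*(3*(-18))) - 38444 = (5 - 54)/(29 + 2*(-54)) - 38444 = -49/(29 - 108) - 38444 = -49/(-79) - 38444 = -1/79*(-49) - 38444 = 49/79 - 38444 = -3037027/79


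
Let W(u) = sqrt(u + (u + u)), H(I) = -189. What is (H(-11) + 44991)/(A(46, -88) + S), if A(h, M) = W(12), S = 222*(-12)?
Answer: -7467/443 ≈ -16.856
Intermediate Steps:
W(u) = sqrt(3)*sqrt(u) (W(u) = sqrt(u + 2*u) = sqrt(3*u) = sqrt(3)*sqrt(u))
S = -2664
A(h, M) = 6 (A(h, M) = sqrt(3)*sqrt(12) = sqrt(3)*(2*sqrt(3)) = 6)
(H(-11) + 44991)/(A(46, -88) + S) = (-189 + 44991)/(6 - 2664) = 44802/(-2658) = 44802*(-1/2658) = -7467/443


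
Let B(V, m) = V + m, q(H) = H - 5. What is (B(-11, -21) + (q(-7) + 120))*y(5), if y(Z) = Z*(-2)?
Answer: -760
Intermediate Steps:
q(H) = -5 + H
y(Z) = -2*Z
(B(-11, -21) + (q(-7) + 120))*y(5) = ((-11 - 21) + ((-5 - 7) + 120))*(-2*5) = (-32 + (-12 + 120))*(-10) = (-32 + 108)*(-10) = 76*(-10) = -760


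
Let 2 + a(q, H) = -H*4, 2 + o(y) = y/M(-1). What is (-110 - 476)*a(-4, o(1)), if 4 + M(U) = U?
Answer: -19924/5 ≈ -3984.8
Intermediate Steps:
M(U) = -4 + U
o(y) = -2 - y/5 (o(y) = -2 + y/(-4 - 1) = -2 + y/(-5) = -2 + y*(-1/5) = -2 - y/5)
a(q, H) = -2 - 4*H (a(q, H) = -2 - H*4 = -2 - 4*H)
(-110 - 476)*a(-4, o(1)) = (-110 - 476)*(-2 - 4*(-2 - 1/5*1)) = -586*(-2 - 4*(-2 - 1/5)) = -586*(-2 - 4*(-11/5)) = -586*(-2 + 44/5) = -586*34/5 = -19924/5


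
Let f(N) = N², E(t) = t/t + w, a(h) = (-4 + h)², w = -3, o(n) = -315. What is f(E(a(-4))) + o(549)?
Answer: -311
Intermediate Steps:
E(t) = -2 (E(t) = t/t - 3 = 1 - 3 = -2)
f(E(a(-4))) + o(549) = (-2)² - 315 = 4 - 315 = -311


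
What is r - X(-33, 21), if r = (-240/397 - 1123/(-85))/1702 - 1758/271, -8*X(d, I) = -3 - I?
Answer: -6415108543/676722230 ≈ -9.4797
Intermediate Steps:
X(d, I) = 3/8 + I/8 (X(d, I) = -(-3 - I)/8 = 3/8 + I/8)
r = -4384941853/676722230 (r = (-240*1/397 - 1123*(-1/85))*(1/1702) - 1758*1/271 = (-240/397 + 1123/85)*(1/1702) - 1758/271 = (425431/33745)*(1/1702) - 1758/271 = 18497/2497130 - 1758/271 = -4384941853/676722230 ≈ -6.4797)
r - X(-33, 21) = -4384941853/676722230 - (3/8 + (⅛)*21) = -4384941853/676722230 - (3/8 + 21/8) = -4384941853/676722230 - 1*3 = -4384941853/676722230 - 3 = -6415108543/676722230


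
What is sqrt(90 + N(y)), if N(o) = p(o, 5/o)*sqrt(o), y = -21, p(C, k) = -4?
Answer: sqrt(90 - 4*I*sqrt(21)) ≈ 9.5354 - 0.96117*I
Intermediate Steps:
N(o) = -4*sqrt(o)
sqrt(90 + N(y)) = sqrt(90 - 4*I*sqrt(21))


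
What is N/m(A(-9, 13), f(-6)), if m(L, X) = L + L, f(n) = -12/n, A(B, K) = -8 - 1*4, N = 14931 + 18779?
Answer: -16855/12 ≈ -1404.6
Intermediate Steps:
N = 33710
A(B, K) = -12 (A(B, K) = -8 - 4 = -12)
m(L, X) = 2*L
N/m(A(-9, 13), f(-6)) = 33710/((2*(-12))) = 33710/(-24) = 33710*(-1/24) = -16855/12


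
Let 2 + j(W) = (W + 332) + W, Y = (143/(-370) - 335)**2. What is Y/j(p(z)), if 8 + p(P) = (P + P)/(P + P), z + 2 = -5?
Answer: 15399072649/43260400 ≈ 355.96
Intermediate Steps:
z = -7 (z = -2 - 5 = -7)
p(P) = -7 (p(P) = -8 + (P + P)/(P + P) = -8 + (2*P)/((2*P)) = -8 + (2*P)*(1/(2*P)) = -8 + 1 = -7)
Y = 15399072649/136900 (Y = (143*(-1/370) - 335)**2 = (-143/370 - 335)**2 = (-124093/370)**2 = 15399072649/136900 ≈ 1.1248e+5)
j(W) = 330 + 2*W (j(W) = -2 + ((W + 332) + W) = -2 + ((332 + W) + W) = -2 + (332 + 2*W) = 330 + 2*W)
Y/j(p(z)) = 15399072649/(136900*(330 + 2*(-7))) = 15399072649/(136900*(330 - 14)) = (15399072649/136900)/316 = (15399072649/136900)*(1/316) = 15399072649/43260400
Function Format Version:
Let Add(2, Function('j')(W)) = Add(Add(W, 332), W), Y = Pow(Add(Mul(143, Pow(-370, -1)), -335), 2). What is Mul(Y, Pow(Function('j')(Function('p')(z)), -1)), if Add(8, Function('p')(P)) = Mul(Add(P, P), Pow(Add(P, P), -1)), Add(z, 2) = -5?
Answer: Rational(15399072649, 43260400) ≈ 355.96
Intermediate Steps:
z = -7 (z = Add(-2, -5) = -7)
Function('p')(P) = -7 (Function('p')(P) = Add(-8, Mul(Add(P, P), Pow(Add(P, P), -1))) = Add(-8, Mul(Mul(2, P), Pow(Mul(2, P), -1))) = Add(-8, Mul(Mul(2, P), Mul(Rational(1, 2), Pow(P, -1)))) = Add(-8, 1) = -7)
Y = Rational(15399072649, 136900) (Y = Pow(Add(Mul(143, Rational(-1, 370)), -335), 2) = Pow(Add(Rational(-143, 370), -335), 2) = Pow(Rational(-124093, 370), 2) = Rational(15399072649, 136900) ≈ 1.1248e+5)
Function('j')(W) = Add(330, Mul(2, W)) (Function('j')(W) = Add(-2, Add(Add(W, 332), W)) = Add(-2, Add(Add(332, W), W)) = Add(-2, Add(332, Mul(2, W))) = Add(330, Mul(2, W)))
Mul(Y, Pow(Function('j')(Function('p')(z)), -1)) = Mul(Rational(15399072649, 136900), Pow(Add(330, Mul(2, -7)), -1)) = Mul(Rational(15399072649, 136900), Pow(Add(330, -14), -1)) = Mul(Rational(15399072649, 136900), Pow(316, -1)) = Mul(Rational(15399072649, 136900), Rational(1, 316)) = Rational(15399072649, 43260400)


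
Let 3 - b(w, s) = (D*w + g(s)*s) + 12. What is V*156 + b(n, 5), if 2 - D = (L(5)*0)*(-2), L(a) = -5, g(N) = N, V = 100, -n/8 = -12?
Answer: 15374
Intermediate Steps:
n = 96 (n = -8*(-12) = 96)
D = 2 (D = 2 - (-5*0)*(-2) = 2 - 0*(-2) = 2 - 1*0 = 2 + 0 = 2)
b(w, s) = -9 - s² - 2*w (b(w, s) = 3 - ((2*w + s*s) + 12) = 3 - ((2*w + s²) + 12) = 3 - ((s² + 2*w) + 12) = 3 - (12 + s² + 2*w) = 3 + (-12 - s² - 2*w) = -9 - s² - 2*w)
V*156 + b(n, 5) = 100*156 + (-9 - 1*5² - 2*96) = 15600 + (-9 - 1*25 - 192) = 15600 + (-9 - 25 - 192) = 15600 - 226 = 15374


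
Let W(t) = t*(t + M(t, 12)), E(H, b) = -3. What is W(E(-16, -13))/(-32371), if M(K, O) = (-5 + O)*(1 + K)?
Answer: -51/32371 ≈ -0.0015755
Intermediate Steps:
M(K, O) = (1 + K)*(-5 + O)
W(t) = t*(7 + 8*t) (W(t) = t*(t + (-5 + 12 - 5*t + t*12)) = t*(t + (-5 + 12 - 5*t + 12*t)) = t*(t + (7 + 7*t)) = t*(7 + 8*t))
W(E(-16, -13))/(-32371) = -3*(7 + 8*(-3))/(-32371) = -3*(7 - 24)*(-1/32371) = -3*(-17)*(-1/32371) = 51*(-1/32371) = -51/32371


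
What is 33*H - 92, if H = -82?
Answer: -2798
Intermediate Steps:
33*H - 92 = 33*(-82) - 92 = -2706 - 92 = -2798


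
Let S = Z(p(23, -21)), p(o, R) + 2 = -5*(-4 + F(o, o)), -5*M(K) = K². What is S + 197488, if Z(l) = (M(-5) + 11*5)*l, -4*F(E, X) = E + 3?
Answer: 200013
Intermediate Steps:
F(E, X) = -¾ - E/4 (F(E, X) = -(E + 3)/4 = -(3 + E)/4 = -¾ - E/4)
M(K) = -K²/5
p(o, R) = 87/4 + 5*o/4 (p(o, R) = -2 - 5*(-4 + (-¾ - o/4)) = -2 - 5*(-19/4 - o/4) = -2 + (95/4 + 5*o/4) = 87/4 + 5*o/4)
Z(l) = 50*l (Z(l) = (-⅕*(-5)² + 11*5)*l = (-⅕*25 + 55)*l = (-5 + 55)*l = 50*l)
S = 2525 (S = 50*(87/4 + (5/4)*23) = 50*(87/4 + 115/4) = 50*(101/2) = 2525)
S + 197488 = 2525 + 197488 = 200013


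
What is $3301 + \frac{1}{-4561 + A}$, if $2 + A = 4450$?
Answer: $\frac{373012}{113} \approx 3301.0$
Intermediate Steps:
$A = 4448$ ($A = -2 + 4450 = 4448$)
$3301 + \frac{1}{-4561 + A} = 3301 + \frac{1}{-4561 + 4448} = 3301 + \frac{1}{-113} = 3301 - \frac{1}{113} = \frac{373012}{113}$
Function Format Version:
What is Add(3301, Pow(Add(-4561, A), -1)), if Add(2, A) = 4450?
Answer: Rational(373012, 113) ≈ 3301.0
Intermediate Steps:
A = 4448 (A = Add(-2, 4450) = 4448)
Add(3301, Pow(Add(-4561, A), -1)) = Add(3301, Pow(Add(-4561, 4448), -1)) = Add(3301, Pow(-113, -1)) = Add(3301, Rational(-1, 113)) = Rational(373012, 113)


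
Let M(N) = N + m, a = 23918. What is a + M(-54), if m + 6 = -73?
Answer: 23785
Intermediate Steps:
m = -79 (m = -6 - 73 = -79)
M(N) = -79 + N (M(N) = N - 79 = -79 + N)
a + M(-54) = 23918 + (-79 - 54) = 23918 - 133 = 23785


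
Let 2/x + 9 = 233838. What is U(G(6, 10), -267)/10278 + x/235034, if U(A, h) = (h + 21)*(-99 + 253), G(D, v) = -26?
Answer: -57833888230163/15690441960603 ≈ -3.6859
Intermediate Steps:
U(A, h) = 3234 + 154*h (U(A, h) = (21 + h)*154 = 3234 + 154*h)
x = 2/233829 (x = 2/(-9 + 233838) = 2/233829 ≈ 8.5533e-6)
U(G(6, 10), -267)/10278 + x/235034 = (3234 + 154*(-267))/10278 + (2/233829)/235034 = (3234 - 41118)*(1/10278) + (2/233829)*(1/235034) = -37884*1/10278 + 1/27478882593 = -6314/1713 + 1/27478882593 = -57833888230163/15690441960603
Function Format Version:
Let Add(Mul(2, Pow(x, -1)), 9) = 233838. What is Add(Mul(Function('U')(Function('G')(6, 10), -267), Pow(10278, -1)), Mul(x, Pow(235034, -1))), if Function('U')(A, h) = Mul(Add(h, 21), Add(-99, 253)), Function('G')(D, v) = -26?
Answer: Rational(-57833888230163, 15690441960603) ≈ -3.6859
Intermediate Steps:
Function('U')(A, h) = Add(3234, Mul(154, h)) (Function('U')(A, h) = Mul(Add(21, h), 154) = Add(3234, Mul(154, h)))
x = Rational(2, 233829) (x = Mul(2, Pow(Add(-9, 233838), -1)) = Mul(2, Pow(233829, -1)) = Mul(2, Rational(1, 233829)) = Rational(2, 233829) ≈ 8.5533e-6)
Add(Mul(Function('U')(Function('G')(6, 10), -267), Pow(10278, -1)), Mul(x, Pow(235034, -1))) = Add(Mul(Add(3234, Mul(154, -267)), Pow(10278, -1)), Mul(Rational(2, 233829), Pow(235034, -1))) = Add(Mul(Add(3234, -41118), Rational(1, 10278)), Mul(Rational(2, 233829), Rational(1, 235034))) = Add(Mul(-37884, Rational(1, 10278)), Rational(1, 27478882593)) = Add(Rational(-6314, 1713), Rational(1, 27478882593)) = Rational(-57833888230163, 15690441960603)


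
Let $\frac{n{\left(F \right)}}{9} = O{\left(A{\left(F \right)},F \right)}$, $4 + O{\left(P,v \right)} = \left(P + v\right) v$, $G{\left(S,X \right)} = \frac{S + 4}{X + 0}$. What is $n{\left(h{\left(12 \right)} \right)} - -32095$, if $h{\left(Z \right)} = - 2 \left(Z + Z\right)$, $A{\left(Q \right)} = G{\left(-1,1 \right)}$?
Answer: $51499$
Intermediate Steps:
$G{\left(S,X \right)} = \frac{4 + S}{X}$
$A{\left(Q \right)} = 3$ ($A{\left(Q \right)} = \frac{4 - 1}{1} = 1 \cdot 3 = 3$)
$O{\left(P,v \right)} = -4 + v \left(P + v\right)$ ($O{\left(P,v \right)} = -4 + \left(P + v\right) v = -4 + v \left(P + v\right)$)
$h{\left(Z \right)} = - 4 Z$ ($h{\left(Z \right)} = - 2 \cdot 2 Z = - 4 Z$)
$n{\left(F \right)} = -36 + 9 F^{2} + 27 F$ ($n{\left(F \right)} = 9 \left(-4 + F^{2} + 3 F\right) = -36 + 9 F^{2} + 27 F$)
$n{\left(h{\left(12 \right)} \right)} - -32095 = \left(-36 + 9 \left(\left(-4\right) 12\right)^{2} + 27 \left(\left(-4\right) 12\right)\right) - -32095 = \left(-36 + 9 \left(-48\right)^{2} + 27 \left(-48\right)\right) + 32095 = \left(-36 + 9 \cdot 2304 - 1296\right) + 32095 = \left(-36 + 20736 - 1296\right) + 32095 = 19404 + 32095 = 51499$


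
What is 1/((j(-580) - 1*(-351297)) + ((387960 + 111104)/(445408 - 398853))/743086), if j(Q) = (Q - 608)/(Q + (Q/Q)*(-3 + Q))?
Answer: 20116625416495/7066930708283675351 ≈ 2.8466e-6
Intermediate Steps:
j(Q) = (-608 + Q)/(-3 + 2*Q) (j(Q) = (-608 + Q)/(Q + 1*(-3 + Q)) = (-608 + Q)/(Q + (-3 + Q)) = (-608 + Q)/(-3 + 2*Q))
1/((j(-580) - 1*(-351297)) + ((387960 + 111104)/(445408 - 398853))/743086) = 1/(((-608 - 580)/(-3 + 2*(-580)) - 1*(-351297)) + ((387960 + 111104)/(445408 - 398853))/743086) = 1/((-1188/(-3 - 1160) + 351297) + (499064/46555)*(1/743086)) = 1/((-1188/(-1163) + 351297) + (499064*(1/46555))*(1/743086)) = 1/((-1/1163*(-1188) + 351297) + (499064/46555)*(1/743086)) = 1/((1188/1163 + 351297) + 249532/17297184365) = 1/(408559599/1163 + 249532/17297184365) = 1/(7066930708283675351/20116625416495) = 20116625416495/7066930708283675351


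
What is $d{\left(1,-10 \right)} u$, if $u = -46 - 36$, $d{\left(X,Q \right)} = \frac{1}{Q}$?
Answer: $\frac{41}{5} \approx 8.2$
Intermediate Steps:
$u = -82$ ($u = -46 - 36 = -82$)
$d{\left(1,-10 \right)} u = \frac{1}{-10} \left(-82\right) = \left(- \frac{1}{10}\right) \left(-82\right) = \frac{41}{5}$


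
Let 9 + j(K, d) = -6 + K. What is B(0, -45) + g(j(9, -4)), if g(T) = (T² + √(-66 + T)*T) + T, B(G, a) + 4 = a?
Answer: -19 - 36*I*√2 ≈ -19.0 - 50.912*I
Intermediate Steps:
B(G, a) = -4 + a
j(K, d) = -15 + K (j(K, d) = -9 + (-6 + K) = -15 + K)
g(T) = T + T² + T*√(-66 + T) (g(T) = (T² + T*√(-66 + T)) + T = T + T² + T*√(-66 + T))
B(0, -45) + g(j(9, -4)) = (-4 - 45) + (-15 + 9)*(1 + (-15 + 9) + √(-66 + (-15 + 9))) = -49 - 6*(1 - 6 + √(-66 - 6)) = -49 - 6*(1 - 6 + √(-72)) = -49 - 6*(1 - 6 + 6*I*√2) = -49 - 6*(-5 + 6*I*√2) = -49 + (30 - 36*I*√2) = -19 - 36*I*√2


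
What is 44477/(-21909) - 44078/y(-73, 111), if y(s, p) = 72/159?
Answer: -8530571209/87636 ≈ -97341.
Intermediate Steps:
y(s, p) = 24/53 (y(s, p) = 72*(1/159) = 24/53)
44477/(-21909) - 44078/y(-73, 111) = 44477/(-21909) - 44078/24/53 = 44477*(-1/21909) - 44078*53/24 = -44477/21909 - 1168067/12 = -8530571209/87636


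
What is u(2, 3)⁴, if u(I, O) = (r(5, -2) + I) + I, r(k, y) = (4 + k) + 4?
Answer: 83521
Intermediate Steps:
r(k, y) = 8 + k
u(I, O) = 13 + 2*I (u(I, O) = ((8 + 5) + I) + I = (13 + I) + I = 13 + 2*I)
u(2, 3)⁴ = (13 + 2*2)⁴ = (13 + 4)⁴ = 17⁴ = 83521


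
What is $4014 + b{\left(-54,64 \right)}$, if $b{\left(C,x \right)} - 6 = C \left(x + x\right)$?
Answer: $-2892$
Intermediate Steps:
$b{\left(C,x \right)} = 6 + 2 C x$ ($b{\left(C,x \right)} = 6 + C \left(x + x\right) = 6 + C 2 x = 6 + 2 C x$)
$4014 + b{\left(-54,64 \right)} = 4014 + \left(6 + 2 \left(-54\right) 64\right) = 4014 + \left(6 - 6912\right) = 4014 - 6906 = -2892$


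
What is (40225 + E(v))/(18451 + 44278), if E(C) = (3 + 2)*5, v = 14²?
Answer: 40250/62729 ≈ 0.64165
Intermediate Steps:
v = 196
E(C) = 25 (E(C) = 5*5 = 25)
(40225 + E(v))/(18451 + 44278) = (40225 + 25)/(18451 + 44278) = 40250/62729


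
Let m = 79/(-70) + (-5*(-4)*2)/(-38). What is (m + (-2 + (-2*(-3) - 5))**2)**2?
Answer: 2468041/1768900 ≈ 1.3952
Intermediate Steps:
m = -2901/1330 (m = 79*(-1/70) + (20*2)*(-1/38) = -79/70 + 40*(-1/38) = -79/70 - 20/19 = -2901/1330 ≈ -2.1812)
(m + (-2 + (-2*(-3) - 5))**2)**2 = (-2901/1330 + (-2 + (-2*(-3) - 5))**2)**2 = (-2901/1330 + (-2 + (6 - 5))**2)**2 = (-2901/1330 + (-2 + 1)**2)**2 = (-2901/1330 + (-1)**2)**2 = (-2901/1330 + 1)**2 = (-1571/1330)**2 = 2468041/1768900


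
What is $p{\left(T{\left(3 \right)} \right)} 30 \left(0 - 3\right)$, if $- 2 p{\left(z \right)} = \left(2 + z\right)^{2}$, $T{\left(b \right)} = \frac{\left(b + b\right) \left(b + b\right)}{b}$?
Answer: $8820$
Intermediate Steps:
$T{\left(b \right)} = 4 b$ ($T{\left(b \right)} = \frac{2 b 2 b}{b} = \frac{4 b^{2}}{b} = 4 b$)
$p{\left(z \right)} = - \frac{\left(2 + z\right)^{2}}{2}$
$p{\left(T{\left(3 \right)} \right)} 30 \left(0 - 3\right) = - \frac{\left(2 + 4 \cdot 3\right)^{2}}{2} \cdot 30 \left(0 - 3\right) = - \frac{\left(2 + 12\right)^{2}}{2} \cdot 30 \left(0 - 3\right) = - \frac{14^{2}}{2} \cdot 30 \left(-3\right) = \left(- \frac{1}{2}\right) 196 \cdot 30 \left(-3\right) = \left(-98\right) 30 \left(-3\right) = \left(-2940\right) \left(-3\right) = 8820$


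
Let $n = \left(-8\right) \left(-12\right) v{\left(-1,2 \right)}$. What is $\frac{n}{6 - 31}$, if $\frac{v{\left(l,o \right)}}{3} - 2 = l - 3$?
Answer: $\frac{576}{25} \approx 23.04$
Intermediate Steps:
$v{\left(l,o \right)} = -3 + 3 l$ ($v{\left(l,o \right)} = 6 + 3 \left(l - 3\right) = 6 + 3 \left(-3 + l\right) = 6 + \left(-9 + 3 l\right) = -3 + 3 l$)
$n = -576$ ($n = \left(-8\right) \left(-12\right) \left(-3 + 3 \left(-1\right)\right) = 96 \left(-3 - 3\right) = 96 \left(-6\right) = -576$)
$\frac{n}{6 - 31} = \frac{1}{6 - 31} \left(-576\right) = \frac{1}{-25} \left(-576\right) = \left(- \frac{1}{25}\right) \left(-576\right) = \frac{576}{25}$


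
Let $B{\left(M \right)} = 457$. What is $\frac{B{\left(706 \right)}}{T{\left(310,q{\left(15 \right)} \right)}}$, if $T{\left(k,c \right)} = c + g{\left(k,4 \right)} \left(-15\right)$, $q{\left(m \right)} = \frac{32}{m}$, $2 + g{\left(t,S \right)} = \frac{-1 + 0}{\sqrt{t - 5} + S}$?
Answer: $\frac{948718290}{66223411} - \frac{1542375 \sqrt{305}}{66223411} \approx 13.919$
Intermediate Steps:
$g{\left(t,S \right)} = -2 - \frac{1}{S + \sqrt{-5 + t}}$ ($g{\left(t,S \right)} = -2 + \frac{-1 + 0}{\sqrt{t - 5} + S} = -2 - \frac{1}{\sqrt{-5 + t} + S} = -2 - \frac{1}{S + \sqrt{-5 + t}}$)
$T{\left(k,c \right)} = c - \frac{15 \left(-9 - 2 \sqrt{-5 + k}\right)}{4 + \sqrt{-5 + k}}$ ($T{\left(k,c \right)} = c + \frac{-1 - 8 - 2 \sqrt{-5 + k}}{4 + \sqrt{-5 + k}} \left(-15\right) = c + \frac{-9 - 2 \sqrt{-5 + k}}{4 + \sqrt{-5 + k}} \left(-15\right) = c - \frac{15 \left(-9 - 2 \sqrt{-5 + k}\right)}{4 + \sqrt{-5 + k}}$)
$\frac{B{\left(706 \right)}}{T{\left(310,q{\left(15 \right)} \right)}} = \frac{457}{\frac{1}{4 + \sqrt{-5 + 310}} \left(135 + 30 \sqrt{-5 + 310} + \frac{32}{15} \left(4 + \sqrt{-5 + 310}\right)\right)} = \frac{457}{\frac{1}{4 + \sqrt{305}} \left(135 + 30 \sqrt{305} + 32 \cdot \frac{1}{15} \left(4 + \sqrt{305}\right)\right)} = \frac{457}{\frac{1}{4 + \sqrt{305}} \left(135 + 30 \sqrt{305} + \frac{32 \left(4 + \sqrt{305}\right)}{15}\right)} = \frac{457}{\frac{1}{4 + \sqrt{305}} \left(135 + 30 \sqrt{305} + \left(\frac{128}{15} + \frac{32 \sqrt{305}}{15}\right)\right)} = \frac{457}{\frac{1}{4 + \sqrt{305}} \left(\frac{2153}{15} + \frac{482 \sqrt{305}}{15}\right)} = 457 \frac{4 + \sqrt{305}}{\frac{2153}{15} + \frac{482 \sqrt{305}}{15}} = \frac{457 \left(4 + \sqrt{305}\right)}{\frac{2153}{15} + \frac{482 \sqrt{305}}{15}}$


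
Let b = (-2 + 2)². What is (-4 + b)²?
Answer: 16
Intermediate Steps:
b = 0 (b = 0² = 0)
(-4 + b)² = (-4 + 0)² = (-4)² = 16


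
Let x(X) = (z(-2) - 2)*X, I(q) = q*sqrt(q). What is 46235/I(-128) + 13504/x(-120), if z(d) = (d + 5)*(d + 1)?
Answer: 1688/75 + 46235*I*sqrt(2)/2048 ≈ 22.507 + 31.927*I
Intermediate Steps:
z(d) = (1 + d)*(5 + d) (z(d) = (5 + d)*(1 + d) = (1 + d)*(5 + d))
I(q) = q**(3/2)
x(X) = -5*X (x(X) = ((5 + (-2)**2 + 6*(-2)) - 2)*X = ((5 + 4 - 12) - 2)*X = (-3 - 2)*X = -5*X)
46235/I(-128) + 13504/x(-120) = 46235/((-128)**(3/2)) + 13504/((-5*(-120))) = 46235/((-1024*I*sqrt(2))) + 13504/600 = 46235*(I*sqrt(2)/2048) + 13504*(1/600) = 46235*I*sqrt(2)/2048 + 1688/75 = 1688/75 + 46235*I*sqrt(2)/2048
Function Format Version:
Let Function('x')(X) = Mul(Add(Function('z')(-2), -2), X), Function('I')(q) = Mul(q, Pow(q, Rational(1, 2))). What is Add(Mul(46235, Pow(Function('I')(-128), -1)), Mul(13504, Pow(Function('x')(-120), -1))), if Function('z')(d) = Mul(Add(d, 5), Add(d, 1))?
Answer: Add(Rational(1688, 75), Mul(Rational(46235, 2048), I, Pow(2, Rational(1, 2)))) ≈ Add(22.507, Mul(31.927, I))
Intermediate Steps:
Function('z')(d) = Mul(Add(1, d), Add(5, d)) (Function('z')(d) = Mul(Add(5, d), Add(1, d)) = Mul(Add(1, d), Add(5, d)))
Function('I')(q) = Pow(q, Rational(3, 2))
Function('x')(X) = Mul(-5, X) (Function('x')(X) = Mul(Add(Add(5, Pow(-2, 2), Mul(6, -2)), -2), X) = Mul(Add(Add(5, 4, -12), -2), X) = Mul(Add(-3, -2), X) = Mul(-5, X))
Add(Mul(46235, Pow(Function('I')(-128), -1)), Mul(13504, Pow(Function('x')(-120), -1))) = Add(Mul(46235, Pow(Pow(-128, Rational(3, 2)), -1)), Mul(13504, Pow(Mul(-5, -120), -1))) = Add(Mul(46235, Pow(Mul(-1024, I, Pow(2, Rational(1, 2))), -1)), Mul(13504, Pow(600, -1))) = Add(Mul(46235, Mul(Rational(1, 2048), I, Pow(2, Rational(1, 2)))), Mul(13504, Rational(1, 600))) = Add(Mul(Rational(46235, 2048), I, Pow(2, Rational(1, 2))), Rational(1688, 75)) = Add(Rational(1688, 75), Mul(Rational(46235, 2048), I, Pow(2, Rational(1, 2))))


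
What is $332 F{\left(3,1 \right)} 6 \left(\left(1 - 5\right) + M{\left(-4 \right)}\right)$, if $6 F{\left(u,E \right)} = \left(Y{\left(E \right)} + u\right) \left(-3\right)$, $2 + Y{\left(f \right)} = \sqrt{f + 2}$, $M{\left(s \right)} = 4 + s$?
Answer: $3984 + 3984 \sqrt{3} \approx 10884.0$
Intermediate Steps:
$Y{\left(f \right)} = -2 + \sqrt{2 + f}$ ($Y{\left(f \right)} = -2 + \sqrt{f + 2} = -2 + \sqrt{2 + f}$)
$F{\left(u,E \right)} = 1 - \frac{u}{2} - \frac{\sqrt{2 + E}}{2}$ ($F{\left(u,E \right)} = \frac{\left(\left(-2 + \sqrt{2 + E}\right) + u\right) \left(-3\right)}{6} = \frac{\left(-2 + u + \sqrt{2 + E}\right) \left(-3\right)}{6} = \frac{6 - 3 u - 3 \sqrt{2 + E}}{6} = 1 - \frac{u}{2} - \frac{\sqrt{2 + E}}{2}$)
$332 F{\left(3,1 \right)} 6 \left(\left(1 - 5\right) + M{\left(-4 \right)}\right) = 332 \left(1 - \frac{3}{2} - \frac{\sqrt{2 + 1}}{2}\right) 6 \left(\left(1 - 5\right) + \left(4 - 4\right)\right) = 332 \left(1 - \frac{3}{2} - \frac{\sqrt{3}}{2}\right) 6 \left(-4 + 0\right) = 332 \left(- \frac{1}{2} - \frac{\sqrt{3}}{2}\right) 6 \left(-4\right) = 332 \left(-3 - 3 \sqrt{3}\right) \left(-4\right) = 332 \left(12 + 12 \sqrt{3}\right) = 3984 + 3984 \sqrt{3}$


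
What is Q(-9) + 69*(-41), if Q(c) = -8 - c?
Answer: -2828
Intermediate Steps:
Q(-9) + 69*(-41) = (-8 - 1*(-9)) + 69*(-41) = (-8 + 9) - 2829 = 1 - 2829 = -2828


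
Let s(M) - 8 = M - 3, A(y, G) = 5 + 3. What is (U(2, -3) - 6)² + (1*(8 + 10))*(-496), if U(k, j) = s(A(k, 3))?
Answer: -8879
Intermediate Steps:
A(y, G) = 8
s(M) = 5 + M (s(M) = 8 + (M - 3) = 8 + (-3 + M) = 5 + M)
U(k, j) = 13 (U(k, j) = 5 + 8 = 13)
(U(2, -3) - 6)² + (1*(8 + 10))*(-496) = (13 - 6)² + (1*(8 + 10))*(-496) = 7² + (1*18)*(-496) = 49 + 18*(-496) = 49 - 8928 = -8879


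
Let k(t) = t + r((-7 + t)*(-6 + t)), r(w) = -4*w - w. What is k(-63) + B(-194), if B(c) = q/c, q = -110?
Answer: -2348606/97 ≈ -24212.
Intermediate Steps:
r(w) = -5*w
B(c) = -110/c
k(t) = t - 5*(-7 + t)*(-6 + t)
k(-63) + B(-194) = (-210 - 5*(-63)**2 + 66*(-63)) - 110/(-194) = (-210 - 5*3969 - 4158) - 110*(-1/194) = (-210 - 19845 - 4158) + 55/97 = -24213 + 55/97 = -2348606/97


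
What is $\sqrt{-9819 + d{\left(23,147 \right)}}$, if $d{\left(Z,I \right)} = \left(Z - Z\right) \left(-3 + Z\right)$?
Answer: $3 i \sqrt{1091} \approx 99.091 i$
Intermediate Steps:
$d{\left(Z,I \right)} = 0$ ($d{\left(Z,I \right)} = 0 \left(-3 + Z\right) = 0$)
$\sqrt{-9819 + d{\left(23,147 \right)}} = \sqrt{-9819 + 0} = \sqrt{-9819} = 3 i \sqrt{1091}$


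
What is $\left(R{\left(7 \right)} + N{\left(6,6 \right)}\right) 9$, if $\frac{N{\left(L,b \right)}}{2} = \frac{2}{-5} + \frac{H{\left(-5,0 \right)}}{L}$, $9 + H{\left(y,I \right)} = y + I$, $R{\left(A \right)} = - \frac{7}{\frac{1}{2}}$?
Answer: $- \frac{876}{5} \approx -175.2$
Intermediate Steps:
$R{\left(A \right)} = -14$ ($R{\left(A \right)} = - 7 \frac{1}{\frac{1}{2}} = \left(-7\right) 2 = -14$)
$H{\left(y,I \right)} = -9 + I + y$ ($H{\left(y,I \right)} = -9 + \left(y + I\right) = -9 + \left(I + y\right) = -9 + I + y$)
$N{\left(L,b \right)} = - \frac{4}{5} - \frac{28}{L}$ ($N{\left(L,b \right)} = 2 \left(\frac{2}{-5} + \frac{-9 + 0 - 5}{L}\right) = 2 \left(2 \left(- \frac{1}{5}\right) - \frac{14}{L}\right) = 2 \left(- \frac{2}{5} - \frac{14}{L}\right) = - \frac{4}{5} - \frac{28}{L}$)
$\left(R{\left(7 \right)} + N{\left(6,6 \right)}\right) 9 = \left(-14 - \left(\frac{4}{5} + \frac{28}{6}\right)\right) 9 = \left(-14 - \frac{82}{15}\right) 9 = \left(- \frac{292}{15}\right) 9 = - \frac{876}{5}$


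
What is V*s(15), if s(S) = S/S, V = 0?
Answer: 0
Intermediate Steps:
s(S) = 1
V*s(15) = 0*1 = 0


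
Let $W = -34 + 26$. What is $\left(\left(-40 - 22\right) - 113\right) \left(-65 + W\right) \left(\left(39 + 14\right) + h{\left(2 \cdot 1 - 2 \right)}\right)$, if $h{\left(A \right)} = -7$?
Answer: $587650$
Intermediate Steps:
$W = -8$
$\left(\left(-40 - 22\right) - 113\right) \left(-65 + W\right) \left(\left(39 + 14\right) + h{\left(2 \cdot 1 - 2 \right)}\right) = \left(\left(-40 - 22\right) - 113\right) \left(-65 - 8\right) \left(\left(39 + 14\right) - 7\right) = \left(\left(-40 - 22\right) - 113\right) \left(- 73 \left(53 - 7\right)\right) = \left(-62 - 113\right) \left(\left(-73\right) 46\right) = \left(-175\right) \left(-3358\right) = 587650$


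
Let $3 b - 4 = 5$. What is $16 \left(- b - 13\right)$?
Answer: $-256$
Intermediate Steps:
$b = 3$ ($b = \frac{4}{3} + \frac{1}{3} \cdot 5 = \frac{4}{3} + \frac{5}{3} = 3$)
$16 \left(- b - 13\right) = 16 \left(\left(-1\right) 3 - 13\right) = 16 \left(-3 - 13\right) = 16 \left(-16\right) = -256$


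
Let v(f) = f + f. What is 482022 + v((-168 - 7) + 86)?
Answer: 481844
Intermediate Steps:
v(f) = 2*f
482022 + v((-168 - 7) + 86) = 482022 + 2*((-168 - 7) + 86) = 482022 + 2*(-175 + 86) = 482022 + 2*(-89) = 482022 - 178 = 481844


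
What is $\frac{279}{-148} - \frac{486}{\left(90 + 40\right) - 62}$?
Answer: $- \frac{22725}{2516} \approx -9.0322$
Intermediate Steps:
$\frac{279}{-148} - \frac{486}{\left(90 + 40\right) - 62} = 279 \left(- \frac{1}{148}\right) - \frac{486}{130 - 62} = - \frac{279}{148} - \frac{486}{68} = - \frac{279}{148} - \frac{243}{34} = - \frac{22725}{2516}$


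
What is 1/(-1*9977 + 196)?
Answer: -1/9781 ≈ -0.00010224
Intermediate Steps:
1/(-1*9977 + 196) = 1/(-9977 + 196) = 1/(-9781) = -1/9781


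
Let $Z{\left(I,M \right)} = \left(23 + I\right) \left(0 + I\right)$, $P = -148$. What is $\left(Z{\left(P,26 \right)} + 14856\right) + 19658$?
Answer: $53014$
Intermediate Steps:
$Z{\left(I,M \right)} = I \left(23 + I\right)$ ($Z{\left(I,M \right)} = \left(23 + I\right) I = I \left(23 + I\right)$)
$\left(Z{\left(P,26 \right)} + 14856\right) + 19658 = \left(- 148 \left(23 - 148\right) + 14856\right) + 19658 = \left(\left(-148\right) \left(-125\right) + 14856\right) + 19658 = \left(18500 + 14856\right) + 19658 = 33356 + 19658 = 53014$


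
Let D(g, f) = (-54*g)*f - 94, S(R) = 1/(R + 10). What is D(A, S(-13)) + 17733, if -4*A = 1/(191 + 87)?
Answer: 9807275/556 ≈ 17639.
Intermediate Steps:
S(R) = 1/(10 + R)
A = -1/1112 (A = -1/(4*(191 + 87)) = -¼/278 = -¼*1/278 = -1/1112 ≈ -0.00089928)
D(g, f) = -94 - 54*f*g (D(g, f) = -54*f*g - 94 = -94 - 54*f*g)
D(A, S(-13)) + 17733 = (-94 - 54*(-1/1112)/(10 - 13)) + 17733 = (-94 - 54*(-1/1112)/(-3)) + 17733 = (-94 - 54*(-⅓)*(-1/1112)) + 17733 = (-94 - 9/556) + 17733 = -52273/556 + 17733 = 9807275/556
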